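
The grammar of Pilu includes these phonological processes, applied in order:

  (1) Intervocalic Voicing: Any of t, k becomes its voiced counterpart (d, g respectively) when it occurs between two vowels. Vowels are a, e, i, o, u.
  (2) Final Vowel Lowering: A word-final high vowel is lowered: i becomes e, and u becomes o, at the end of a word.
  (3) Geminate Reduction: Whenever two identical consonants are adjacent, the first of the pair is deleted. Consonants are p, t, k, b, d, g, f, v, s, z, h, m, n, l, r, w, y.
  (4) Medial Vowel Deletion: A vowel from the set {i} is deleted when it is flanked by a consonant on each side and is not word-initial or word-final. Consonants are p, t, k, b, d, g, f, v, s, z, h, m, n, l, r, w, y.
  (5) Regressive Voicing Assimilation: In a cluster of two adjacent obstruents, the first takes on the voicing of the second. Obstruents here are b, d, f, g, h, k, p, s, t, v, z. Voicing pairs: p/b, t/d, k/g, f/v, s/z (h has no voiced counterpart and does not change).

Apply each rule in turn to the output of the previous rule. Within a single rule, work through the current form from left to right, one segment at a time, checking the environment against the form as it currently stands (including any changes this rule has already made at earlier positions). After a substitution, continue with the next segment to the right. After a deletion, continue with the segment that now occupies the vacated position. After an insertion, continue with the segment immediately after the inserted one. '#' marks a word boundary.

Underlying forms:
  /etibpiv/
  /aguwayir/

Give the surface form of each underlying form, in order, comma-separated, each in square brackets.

/etibpiv/:
  (1) Intervocalic Voicing: [etibpiv] → [edibpiv]
  (2) Final Vowel Lowering: no change — [edibpiv]
  (3) Geminate Reduction: no change — [edibpiv]
  (4) Medial Vowel Deletion: [edibpiv] → [edbpv]
  (5) Regressive Voicing Assimilation: [edbpv] → [edpbv]
/aguwayir/:
  (1) Intervocalic Voicing: no change — [aguwayir]
  (2) Final Vowel Lowering: no change — [aguwayir]
  (3) Geminate Reduction: no change — [aguwayir]
  (4) Medial Vowel Deletion: [aguwayir] → [aguwayr]
  (5) Regressive Voicing Assimilation: no change — [aguwayr]

[edpbv], [aguwayr]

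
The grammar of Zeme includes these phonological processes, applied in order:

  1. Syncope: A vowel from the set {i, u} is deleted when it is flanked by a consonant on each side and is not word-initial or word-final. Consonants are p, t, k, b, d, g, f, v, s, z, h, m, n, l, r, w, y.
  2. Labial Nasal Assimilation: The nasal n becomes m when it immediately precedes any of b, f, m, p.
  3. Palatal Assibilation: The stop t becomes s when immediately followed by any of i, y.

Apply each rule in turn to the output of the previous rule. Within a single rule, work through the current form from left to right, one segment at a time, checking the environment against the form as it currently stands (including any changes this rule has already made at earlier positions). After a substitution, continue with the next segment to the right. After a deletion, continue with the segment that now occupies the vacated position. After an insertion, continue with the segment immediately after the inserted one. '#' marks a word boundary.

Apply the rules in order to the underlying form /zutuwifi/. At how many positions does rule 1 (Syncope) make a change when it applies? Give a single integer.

1 Syncope: [zutuwifi] → [ztwfi]
2 Labial Nasal Assimilation: no change — [ztwfi]
3 Palatal Assibilation: no change — [ztwfi]
Rule 1 changed 3 position(s).

3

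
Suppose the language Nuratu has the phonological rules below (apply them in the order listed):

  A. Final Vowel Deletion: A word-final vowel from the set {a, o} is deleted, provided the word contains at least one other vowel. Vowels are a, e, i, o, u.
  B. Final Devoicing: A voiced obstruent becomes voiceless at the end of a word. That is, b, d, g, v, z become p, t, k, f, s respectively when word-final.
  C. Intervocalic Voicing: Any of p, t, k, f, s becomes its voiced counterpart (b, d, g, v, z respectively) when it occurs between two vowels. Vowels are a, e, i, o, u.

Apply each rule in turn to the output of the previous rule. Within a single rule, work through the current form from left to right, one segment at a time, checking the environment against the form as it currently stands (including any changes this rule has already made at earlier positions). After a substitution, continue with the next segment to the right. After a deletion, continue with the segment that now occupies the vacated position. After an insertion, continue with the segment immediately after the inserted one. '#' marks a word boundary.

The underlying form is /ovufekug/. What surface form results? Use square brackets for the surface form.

A Final Vowel Deletion: no change — [ovufekug]
B Final Devoicing: [ovufekug] → [ovufekuk]
C Intervocalic Voicing: [ovufekuk] → [ovuveguk]

[ovuveguk]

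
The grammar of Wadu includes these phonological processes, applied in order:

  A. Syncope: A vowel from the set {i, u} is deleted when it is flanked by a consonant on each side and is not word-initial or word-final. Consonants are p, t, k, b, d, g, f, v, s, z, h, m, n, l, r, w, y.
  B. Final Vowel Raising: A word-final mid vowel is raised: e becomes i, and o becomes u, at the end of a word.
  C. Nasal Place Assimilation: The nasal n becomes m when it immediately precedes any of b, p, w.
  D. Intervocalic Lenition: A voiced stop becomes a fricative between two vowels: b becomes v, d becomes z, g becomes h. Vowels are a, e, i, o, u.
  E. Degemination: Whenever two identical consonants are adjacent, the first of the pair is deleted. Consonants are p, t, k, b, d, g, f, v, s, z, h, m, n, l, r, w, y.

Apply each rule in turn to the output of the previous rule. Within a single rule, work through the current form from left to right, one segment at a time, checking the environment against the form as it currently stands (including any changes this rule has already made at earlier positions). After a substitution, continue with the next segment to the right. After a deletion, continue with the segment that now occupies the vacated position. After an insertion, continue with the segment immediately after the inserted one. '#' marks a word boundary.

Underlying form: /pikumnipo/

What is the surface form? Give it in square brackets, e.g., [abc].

A Syncope: [pikumnipo] → [pkmnpo]
B Final Vowel Raising: [pkmnpo] → [pkmnpu]
C Nasal Place Assimilation: [pkmnpu] → [pkmmpu]
D Intervocalic Lenition: no change — [pkmmpu]
E Degemination: [pkmmpu] → [pkmpu]

[pkmpu]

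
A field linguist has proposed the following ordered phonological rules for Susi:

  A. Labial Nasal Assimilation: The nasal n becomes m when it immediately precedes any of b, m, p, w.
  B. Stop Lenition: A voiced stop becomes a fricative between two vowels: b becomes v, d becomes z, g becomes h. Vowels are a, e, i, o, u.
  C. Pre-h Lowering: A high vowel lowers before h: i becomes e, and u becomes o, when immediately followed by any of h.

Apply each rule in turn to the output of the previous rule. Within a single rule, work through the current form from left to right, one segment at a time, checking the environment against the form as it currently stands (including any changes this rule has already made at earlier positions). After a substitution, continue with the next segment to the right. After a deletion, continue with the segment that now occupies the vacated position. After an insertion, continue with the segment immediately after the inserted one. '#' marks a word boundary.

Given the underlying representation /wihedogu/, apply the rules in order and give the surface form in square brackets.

[wehezohu]

A Labial Nasal Assimilation: no change — [wihedogu]
B Stop Lenition: [wihedogu] → [wihezohu]
C Pre-h Lowering: [wihezohu] → [wehezohu]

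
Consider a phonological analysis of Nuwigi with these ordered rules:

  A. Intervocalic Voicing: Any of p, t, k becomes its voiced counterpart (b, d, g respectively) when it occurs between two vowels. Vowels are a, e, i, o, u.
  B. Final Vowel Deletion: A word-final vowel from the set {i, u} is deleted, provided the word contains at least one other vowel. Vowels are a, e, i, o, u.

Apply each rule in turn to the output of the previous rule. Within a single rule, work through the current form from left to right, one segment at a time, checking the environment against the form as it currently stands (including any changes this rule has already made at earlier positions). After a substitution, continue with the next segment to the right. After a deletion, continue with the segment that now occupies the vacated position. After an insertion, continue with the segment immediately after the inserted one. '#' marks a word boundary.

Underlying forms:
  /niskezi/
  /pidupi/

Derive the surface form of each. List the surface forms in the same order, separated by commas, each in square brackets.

[niskez], [pidub]

/niskezi/:
  A Intervocalic Voicing: no change — [niskezi]
  B Final Vowel Deletion: [niskezi] → [niskez]
/pidupi/:
  A Intervocalic Voicing: [pidupi] → [pidubi]
  B Final Vowel Deletion: [pidubi] → [pidub]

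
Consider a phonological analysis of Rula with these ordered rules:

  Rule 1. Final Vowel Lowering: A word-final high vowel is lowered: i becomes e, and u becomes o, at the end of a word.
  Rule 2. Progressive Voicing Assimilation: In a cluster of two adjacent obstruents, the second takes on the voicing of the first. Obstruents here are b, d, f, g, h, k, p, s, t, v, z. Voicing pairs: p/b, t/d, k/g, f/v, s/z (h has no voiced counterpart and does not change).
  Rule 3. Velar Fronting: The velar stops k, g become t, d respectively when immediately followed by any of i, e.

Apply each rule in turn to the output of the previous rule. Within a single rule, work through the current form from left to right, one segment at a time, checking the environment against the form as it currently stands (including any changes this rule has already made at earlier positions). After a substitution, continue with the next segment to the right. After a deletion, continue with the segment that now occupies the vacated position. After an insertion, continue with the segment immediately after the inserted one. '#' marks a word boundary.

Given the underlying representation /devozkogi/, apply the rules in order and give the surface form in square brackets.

Rule 1 Final Vowel Lowering: [devozkogi] → [devozkoge]
Rule 2 Progressive Voicing Assimilation: [devozkoge] → [devozgoge]
Rule 3 Velar Fronting: [devozgoge] → [devozgode]

[devozgode]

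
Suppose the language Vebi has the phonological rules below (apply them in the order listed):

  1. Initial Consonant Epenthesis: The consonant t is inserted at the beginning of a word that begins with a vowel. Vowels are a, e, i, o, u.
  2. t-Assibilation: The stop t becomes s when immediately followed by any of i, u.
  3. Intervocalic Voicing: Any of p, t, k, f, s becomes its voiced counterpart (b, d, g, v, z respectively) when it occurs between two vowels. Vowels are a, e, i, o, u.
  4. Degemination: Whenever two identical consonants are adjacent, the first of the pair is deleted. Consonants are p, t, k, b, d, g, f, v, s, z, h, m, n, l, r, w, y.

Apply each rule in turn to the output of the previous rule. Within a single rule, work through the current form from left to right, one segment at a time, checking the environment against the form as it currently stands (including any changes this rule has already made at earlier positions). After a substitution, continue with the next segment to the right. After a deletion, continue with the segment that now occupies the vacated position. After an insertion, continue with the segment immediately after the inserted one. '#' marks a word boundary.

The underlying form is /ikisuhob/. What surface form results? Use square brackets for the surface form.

1 Initial Consonant Epenthesis: [ikisuhob] → [tikisuhob]
2 t-Assibilation: [tikisuhob] → [sikisuhob]
3 Intervocalic Voicing: [sikisuhob] → [sigizuhob]
4 Degemination: no change — [sigizuhob]

[sigizuhob]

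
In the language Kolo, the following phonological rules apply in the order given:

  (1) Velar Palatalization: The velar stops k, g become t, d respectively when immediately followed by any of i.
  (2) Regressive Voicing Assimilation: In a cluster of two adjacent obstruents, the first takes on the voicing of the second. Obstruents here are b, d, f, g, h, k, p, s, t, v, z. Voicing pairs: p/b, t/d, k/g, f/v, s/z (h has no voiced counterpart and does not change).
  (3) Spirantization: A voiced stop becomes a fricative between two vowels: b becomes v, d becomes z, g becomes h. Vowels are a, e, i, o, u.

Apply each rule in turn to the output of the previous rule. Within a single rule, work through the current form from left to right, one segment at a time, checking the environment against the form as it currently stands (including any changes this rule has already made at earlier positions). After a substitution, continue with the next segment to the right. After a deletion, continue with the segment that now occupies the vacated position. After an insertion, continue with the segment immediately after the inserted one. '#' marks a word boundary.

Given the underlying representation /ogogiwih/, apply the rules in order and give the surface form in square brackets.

[ohoziwih]

(1) Velar Palatalization: [ogogiwih] → [ogodiwih]
(2) Regressive Voicing Assimilation: no change — [ogodiwih]
(3) Spirantization: [ogodiwih] → [ohoziwih]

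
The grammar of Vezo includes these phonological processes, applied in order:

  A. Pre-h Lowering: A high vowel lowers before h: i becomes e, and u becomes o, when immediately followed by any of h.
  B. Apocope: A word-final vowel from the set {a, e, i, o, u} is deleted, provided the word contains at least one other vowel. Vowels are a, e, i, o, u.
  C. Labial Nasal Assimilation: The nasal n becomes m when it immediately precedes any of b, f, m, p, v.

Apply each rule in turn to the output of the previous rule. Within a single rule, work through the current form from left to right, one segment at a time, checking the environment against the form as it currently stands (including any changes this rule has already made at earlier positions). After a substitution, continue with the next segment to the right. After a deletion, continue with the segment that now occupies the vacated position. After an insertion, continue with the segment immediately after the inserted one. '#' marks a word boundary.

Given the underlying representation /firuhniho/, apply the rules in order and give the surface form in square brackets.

A Pre-h Lowering: [firuhniho] → [firohneho]
B Apocope: [firohneho] → [firohneh]
C Labial Nasal Assimilation: no change — [firohneh]

[firohneh]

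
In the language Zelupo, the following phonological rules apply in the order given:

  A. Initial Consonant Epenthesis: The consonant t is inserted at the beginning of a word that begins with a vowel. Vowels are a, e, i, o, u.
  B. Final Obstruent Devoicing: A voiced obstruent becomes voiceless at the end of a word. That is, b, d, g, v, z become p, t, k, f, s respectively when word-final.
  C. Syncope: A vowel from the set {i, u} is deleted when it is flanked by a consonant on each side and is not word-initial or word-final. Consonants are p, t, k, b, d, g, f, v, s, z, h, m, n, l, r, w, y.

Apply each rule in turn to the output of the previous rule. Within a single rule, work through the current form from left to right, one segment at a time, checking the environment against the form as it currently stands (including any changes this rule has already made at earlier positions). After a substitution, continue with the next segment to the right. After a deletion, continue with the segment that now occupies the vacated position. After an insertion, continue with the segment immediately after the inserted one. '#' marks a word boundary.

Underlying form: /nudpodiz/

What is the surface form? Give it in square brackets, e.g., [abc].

A Initial Consonant Epenthesis: no change — [nudpodiz]
B Final Obstruent Devoicing: [nudpodiz] → [nudpodis]
C Syncope: [nudpodis] → [ndpods]

[ndpods]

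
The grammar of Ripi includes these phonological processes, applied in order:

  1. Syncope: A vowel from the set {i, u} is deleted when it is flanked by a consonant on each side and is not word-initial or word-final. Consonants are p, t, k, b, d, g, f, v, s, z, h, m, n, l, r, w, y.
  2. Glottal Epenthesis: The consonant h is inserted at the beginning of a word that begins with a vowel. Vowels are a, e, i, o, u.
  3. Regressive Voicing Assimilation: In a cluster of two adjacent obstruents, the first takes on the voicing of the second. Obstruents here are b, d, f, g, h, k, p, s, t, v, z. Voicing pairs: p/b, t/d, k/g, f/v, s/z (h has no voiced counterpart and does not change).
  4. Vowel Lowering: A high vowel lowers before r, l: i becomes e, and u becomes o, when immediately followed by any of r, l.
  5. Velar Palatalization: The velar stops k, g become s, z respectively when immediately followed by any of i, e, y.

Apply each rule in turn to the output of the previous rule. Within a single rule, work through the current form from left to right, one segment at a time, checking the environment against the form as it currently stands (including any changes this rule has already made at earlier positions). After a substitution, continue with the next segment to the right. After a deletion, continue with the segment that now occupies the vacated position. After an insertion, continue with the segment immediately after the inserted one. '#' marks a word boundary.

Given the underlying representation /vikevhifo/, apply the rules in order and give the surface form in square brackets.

1 Syncope: [vikevhifo] → [vkevhfo]
2 Glottal Epenthesis: no change — [vkevhfo]
3 Regressive Voicing Assimilation: [vkevhfo] → [fkefhfo]
4 Vowel Lowering: no change — [fkefhfo]
5 Velar Palatalization: [fkefhfo] → [fsefhfo]

[fsefhfo]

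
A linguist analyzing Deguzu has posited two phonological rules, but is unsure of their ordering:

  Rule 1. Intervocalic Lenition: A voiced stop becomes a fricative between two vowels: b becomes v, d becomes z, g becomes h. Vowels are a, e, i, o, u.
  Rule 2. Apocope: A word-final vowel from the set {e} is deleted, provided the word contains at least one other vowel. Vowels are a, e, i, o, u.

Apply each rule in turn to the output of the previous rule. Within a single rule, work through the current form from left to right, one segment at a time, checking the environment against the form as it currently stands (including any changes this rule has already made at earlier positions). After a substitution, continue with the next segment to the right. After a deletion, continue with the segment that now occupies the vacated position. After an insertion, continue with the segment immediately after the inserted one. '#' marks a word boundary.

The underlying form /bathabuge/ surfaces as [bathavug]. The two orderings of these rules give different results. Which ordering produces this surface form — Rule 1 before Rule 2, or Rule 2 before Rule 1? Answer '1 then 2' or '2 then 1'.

2 then 1

Order 1 then 2:
  1 Intervocalic Lenition: [bathabuge] → [bathavuhe]
  2 Apocope: [bathavuhe] → [bathavuh]
  result: [bathavuh]
Order 2 then 1:
  2 Apocope: [bathabuge] → [bathabug]
  1 Intervocalic Lenition: [bathabug] → [bathavug]
  result: [bathavug]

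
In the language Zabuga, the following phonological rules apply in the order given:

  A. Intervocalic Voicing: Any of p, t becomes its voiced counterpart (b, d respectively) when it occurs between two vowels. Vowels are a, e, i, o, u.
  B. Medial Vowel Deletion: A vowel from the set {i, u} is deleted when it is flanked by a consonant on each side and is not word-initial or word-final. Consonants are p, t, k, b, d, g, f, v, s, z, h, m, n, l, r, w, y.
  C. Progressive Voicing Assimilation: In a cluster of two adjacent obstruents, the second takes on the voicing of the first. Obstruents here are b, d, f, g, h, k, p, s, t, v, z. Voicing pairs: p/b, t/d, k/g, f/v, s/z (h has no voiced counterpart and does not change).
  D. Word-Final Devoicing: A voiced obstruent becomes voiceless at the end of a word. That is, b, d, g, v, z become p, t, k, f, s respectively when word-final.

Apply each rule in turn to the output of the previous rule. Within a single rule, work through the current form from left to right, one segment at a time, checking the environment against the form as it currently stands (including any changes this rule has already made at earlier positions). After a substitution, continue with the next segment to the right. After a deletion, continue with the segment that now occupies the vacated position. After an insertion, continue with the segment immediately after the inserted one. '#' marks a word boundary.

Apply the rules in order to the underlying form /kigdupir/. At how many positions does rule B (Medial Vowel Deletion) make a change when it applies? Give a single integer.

A Intervocalic Voicing: [kigdupir] → [kigdubir]
B Medial Vowel Deletion: [kigdubir] → [kgdbr]
C Progressive Voicing Assimilation: [kgdbr] → [kktpr]
D Word-Final Devoicing: no change — [kktpr]
Rule B changed 3 position(s).

3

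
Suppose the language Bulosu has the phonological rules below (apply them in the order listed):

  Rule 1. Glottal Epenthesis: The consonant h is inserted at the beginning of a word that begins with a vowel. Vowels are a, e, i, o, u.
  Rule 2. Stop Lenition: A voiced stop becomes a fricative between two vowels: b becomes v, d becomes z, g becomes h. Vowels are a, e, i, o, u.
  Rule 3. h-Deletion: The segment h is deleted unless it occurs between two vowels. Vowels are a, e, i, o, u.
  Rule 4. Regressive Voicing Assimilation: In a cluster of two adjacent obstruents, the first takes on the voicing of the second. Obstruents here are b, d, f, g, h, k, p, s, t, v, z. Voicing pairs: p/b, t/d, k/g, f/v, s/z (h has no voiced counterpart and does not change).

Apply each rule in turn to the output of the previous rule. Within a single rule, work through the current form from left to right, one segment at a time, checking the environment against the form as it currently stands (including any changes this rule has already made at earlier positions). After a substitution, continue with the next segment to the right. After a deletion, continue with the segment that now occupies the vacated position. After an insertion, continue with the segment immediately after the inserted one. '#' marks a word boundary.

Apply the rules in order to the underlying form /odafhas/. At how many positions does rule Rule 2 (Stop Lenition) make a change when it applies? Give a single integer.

Rule 1 Glottal Epenthesis: [odafhas] → [hodafhas]
Rule 2 Stop Lenition: [hodafhas] → [hozafhas]
Rule 3 h-Deletion: [hozafhas] → [ozafas]
Rule 4 Regressive Voicing Assimilation: no change — [ozafas]
Rule Rule 2 changed 1 position(s).

1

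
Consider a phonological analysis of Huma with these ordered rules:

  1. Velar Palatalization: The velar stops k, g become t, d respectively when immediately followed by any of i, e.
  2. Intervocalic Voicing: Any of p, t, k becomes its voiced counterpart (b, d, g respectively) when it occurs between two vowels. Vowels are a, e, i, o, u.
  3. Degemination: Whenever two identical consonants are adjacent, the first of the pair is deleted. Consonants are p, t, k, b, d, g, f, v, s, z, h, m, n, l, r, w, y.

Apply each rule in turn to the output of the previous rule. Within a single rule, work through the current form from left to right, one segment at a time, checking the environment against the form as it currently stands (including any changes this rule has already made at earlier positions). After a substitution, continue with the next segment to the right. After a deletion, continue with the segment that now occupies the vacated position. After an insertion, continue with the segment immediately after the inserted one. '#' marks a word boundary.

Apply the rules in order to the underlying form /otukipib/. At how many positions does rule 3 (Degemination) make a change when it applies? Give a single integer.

0

1 Velar Palatalization: [otukipib] → [otutipib]
2 Intervocalic Voicing: [otutipib] → [odudibib]
3 Degemination: no change — [odudibib]
Rule 3 changed 0 position(s).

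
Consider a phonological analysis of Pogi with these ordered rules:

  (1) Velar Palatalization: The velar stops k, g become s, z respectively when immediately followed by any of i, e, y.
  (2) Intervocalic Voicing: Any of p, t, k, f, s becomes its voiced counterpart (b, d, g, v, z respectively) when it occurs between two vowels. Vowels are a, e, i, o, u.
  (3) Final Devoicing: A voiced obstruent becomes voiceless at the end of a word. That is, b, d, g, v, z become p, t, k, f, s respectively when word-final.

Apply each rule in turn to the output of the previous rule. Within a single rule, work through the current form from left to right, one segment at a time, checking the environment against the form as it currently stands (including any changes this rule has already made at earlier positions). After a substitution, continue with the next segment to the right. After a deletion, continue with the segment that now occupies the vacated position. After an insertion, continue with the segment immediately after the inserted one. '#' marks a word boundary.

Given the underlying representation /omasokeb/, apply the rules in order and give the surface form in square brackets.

[omazozep]

(1) Velar Palatalization: [omasokeb] → [omasoseb]
(2) Intervocalic Voicing: [omasoseb] → [omazozeb]
(3) Final Devoicing: [omazozeb] → [omazozep]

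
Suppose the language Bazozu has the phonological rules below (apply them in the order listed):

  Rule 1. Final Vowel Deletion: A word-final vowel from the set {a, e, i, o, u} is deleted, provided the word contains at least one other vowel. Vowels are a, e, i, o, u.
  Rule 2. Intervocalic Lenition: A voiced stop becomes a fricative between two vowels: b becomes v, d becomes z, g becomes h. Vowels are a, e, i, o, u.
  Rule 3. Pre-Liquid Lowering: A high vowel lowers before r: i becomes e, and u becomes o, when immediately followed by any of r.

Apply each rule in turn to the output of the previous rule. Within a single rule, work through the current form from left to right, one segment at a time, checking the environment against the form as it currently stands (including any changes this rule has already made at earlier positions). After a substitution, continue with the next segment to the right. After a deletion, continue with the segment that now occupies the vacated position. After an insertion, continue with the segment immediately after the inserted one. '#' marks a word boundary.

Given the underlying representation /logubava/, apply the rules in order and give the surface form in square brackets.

[lohuvav]

Rule 1 Final Vowel Deletion: [logubava] → [logubav]
Rule 2 Intervocalic Lenition: [logubav] → [lohuvav]
Rule 3 Pre-Liquid Lowering: no change — [lohuvav]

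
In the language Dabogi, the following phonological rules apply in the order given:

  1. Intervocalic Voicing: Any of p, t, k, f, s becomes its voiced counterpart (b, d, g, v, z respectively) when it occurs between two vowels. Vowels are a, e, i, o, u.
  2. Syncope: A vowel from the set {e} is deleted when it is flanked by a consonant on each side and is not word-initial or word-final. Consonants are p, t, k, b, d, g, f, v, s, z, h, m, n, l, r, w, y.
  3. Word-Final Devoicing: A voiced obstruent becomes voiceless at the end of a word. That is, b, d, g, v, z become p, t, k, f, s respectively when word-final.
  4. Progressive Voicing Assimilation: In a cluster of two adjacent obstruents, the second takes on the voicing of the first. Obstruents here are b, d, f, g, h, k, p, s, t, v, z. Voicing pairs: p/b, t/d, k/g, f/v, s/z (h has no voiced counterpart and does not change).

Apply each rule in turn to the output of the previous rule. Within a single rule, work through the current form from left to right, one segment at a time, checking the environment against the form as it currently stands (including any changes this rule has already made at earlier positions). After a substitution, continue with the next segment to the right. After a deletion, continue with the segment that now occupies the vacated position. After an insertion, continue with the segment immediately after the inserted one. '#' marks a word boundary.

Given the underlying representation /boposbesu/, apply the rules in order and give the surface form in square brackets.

[bobospsu]

1 Intervocalic Voicing: [boposbesu] → [bobosbezu]
2 Syncope: [bobosbezu] → [bobosbzu]
3 Word-Final Devoicing: no change — [bobosbzu]
4 Progressive Voicing Assimilation: [bobosbzu] → [bobospsu]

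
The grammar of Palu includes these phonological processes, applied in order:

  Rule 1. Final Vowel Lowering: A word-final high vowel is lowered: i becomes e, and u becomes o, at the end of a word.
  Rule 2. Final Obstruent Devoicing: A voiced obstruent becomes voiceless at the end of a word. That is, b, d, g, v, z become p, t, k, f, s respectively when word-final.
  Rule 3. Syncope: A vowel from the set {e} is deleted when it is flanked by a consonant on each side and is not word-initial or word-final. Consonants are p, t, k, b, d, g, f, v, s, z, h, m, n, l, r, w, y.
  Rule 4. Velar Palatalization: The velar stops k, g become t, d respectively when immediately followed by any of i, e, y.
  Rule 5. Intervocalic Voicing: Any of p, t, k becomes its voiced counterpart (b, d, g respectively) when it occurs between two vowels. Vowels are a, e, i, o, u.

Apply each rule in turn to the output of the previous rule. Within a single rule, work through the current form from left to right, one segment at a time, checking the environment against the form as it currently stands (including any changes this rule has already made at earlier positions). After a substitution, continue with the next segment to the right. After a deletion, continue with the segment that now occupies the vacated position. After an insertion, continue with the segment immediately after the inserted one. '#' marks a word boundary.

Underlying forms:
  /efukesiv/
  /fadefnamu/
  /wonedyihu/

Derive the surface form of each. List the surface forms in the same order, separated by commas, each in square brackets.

[efuksif], [fadfnamo], [wondyiho]

/efukesiv/:
  Rule 1 Final Vowel Lowering: no change — [efukesiv]
  Rule 2 Final Obstruent Devoicing: [efukesiv] → [efukesif]
  Rule 3 Syncope: [efukesif] → [efuksif]
  Rule 4 Velar Palatalization: no change — [efuksif]
  Rule 5 Intervocalic Voicing: no change — [efuksif]
/fadefnamu/:
  Rule 1 Final Vowel Lowering: [fadefnamu] → [fadefnamo]
  Rule 2 Final Obstruent Devoicing: no change — [fadefnamo]
  Rule 3 Syncope: [fadefnamo] → [fadfnamo]
  Rule 4 Velar Palatalization: no change — [fadfnamo]
  Rule 5 Intervocalic Voicing: no change — [fadfnamo]
/wonedyihu/:
  Rule 1 Final Vowel Lowering: [wonedyihu] → [wonedyiho]
  Rule 2 Final Obstruent Devoicing: no change — [wonedyiho]
  Rule 3 Syncope: [wonedyiho] → [wondyiho]
  Rule 4 Velar Palatalization: no change — [wondyiho]
  Rule 5 Intervocalic Voicing: no change — [wondyiho]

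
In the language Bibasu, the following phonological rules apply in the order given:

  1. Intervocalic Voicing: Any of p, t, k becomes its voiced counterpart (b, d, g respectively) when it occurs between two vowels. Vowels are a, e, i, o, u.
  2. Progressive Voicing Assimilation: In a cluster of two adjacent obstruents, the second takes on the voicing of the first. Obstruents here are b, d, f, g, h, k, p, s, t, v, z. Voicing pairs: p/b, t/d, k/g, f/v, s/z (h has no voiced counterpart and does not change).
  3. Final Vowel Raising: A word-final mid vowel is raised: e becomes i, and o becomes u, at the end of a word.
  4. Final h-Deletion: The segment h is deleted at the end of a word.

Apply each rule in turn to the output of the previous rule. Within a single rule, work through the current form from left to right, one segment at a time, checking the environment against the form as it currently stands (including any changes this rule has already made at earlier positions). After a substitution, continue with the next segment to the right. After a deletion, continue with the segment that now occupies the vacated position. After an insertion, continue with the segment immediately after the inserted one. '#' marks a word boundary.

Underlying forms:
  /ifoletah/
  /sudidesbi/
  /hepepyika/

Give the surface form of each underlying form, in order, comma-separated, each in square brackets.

[ifoleda], [sudidespi], [hebepyiga]

/ifoletah/:
  1 Intervocalic Voicing: [ifoletah] → [ifoledah]
  2 Progressive Voicing Assimilation: no change — [ifoledah]
  3 Final Vowel Raising: no change — [ifoledah]
  4 Final h-Deletion: [ifoledah] → [ifoleda]
/sudidesbi/:
  1 Intervocalic Voicing: no change — [sudidesbi]
  2 Progressive Voicing Assimilation: [sudidesbi] → [sudidespi]
  3 Final Vowel Raising: no change — [sudidespi]
  4 Final h-Deletion: no change — [sudidespi]
/hepepyika/:
  1 Intervocalic Voicing: [hepepyika] → [hebepyiga]
  2 Progressive Voicing Assimilation: no change — [hebepyiga]
  3 Final Vowel Raising: no change — [hebepyiga]
  4 Final h-Deletion: no change — [hebepyiga]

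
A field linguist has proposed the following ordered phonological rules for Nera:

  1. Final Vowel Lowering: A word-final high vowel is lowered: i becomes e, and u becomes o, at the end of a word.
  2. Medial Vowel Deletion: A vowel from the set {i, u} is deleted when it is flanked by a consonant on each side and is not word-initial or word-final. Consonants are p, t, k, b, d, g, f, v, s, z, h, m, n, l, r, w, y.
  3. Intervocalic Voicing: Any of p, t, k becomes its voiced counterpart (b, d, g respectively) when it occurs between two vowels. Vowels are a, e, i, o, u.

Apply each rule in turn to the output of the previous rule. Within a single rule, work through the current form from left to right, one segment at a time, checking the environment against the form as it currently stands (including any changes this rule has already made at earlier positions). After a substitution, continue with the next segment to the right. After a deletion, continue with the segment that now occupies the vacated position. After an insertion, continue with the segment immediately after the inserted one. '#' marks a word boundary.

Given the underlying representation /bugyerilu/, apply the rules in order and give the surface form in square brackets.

1 Final Vowel Lowering: [bugyerilu] → [bugyerilo]
2 Medial Vowel Deletion: [bugyerilo] → [bgyerlo]
3 Intervocalic Voicing: no change — [bgyerlo]

[bgyerlo]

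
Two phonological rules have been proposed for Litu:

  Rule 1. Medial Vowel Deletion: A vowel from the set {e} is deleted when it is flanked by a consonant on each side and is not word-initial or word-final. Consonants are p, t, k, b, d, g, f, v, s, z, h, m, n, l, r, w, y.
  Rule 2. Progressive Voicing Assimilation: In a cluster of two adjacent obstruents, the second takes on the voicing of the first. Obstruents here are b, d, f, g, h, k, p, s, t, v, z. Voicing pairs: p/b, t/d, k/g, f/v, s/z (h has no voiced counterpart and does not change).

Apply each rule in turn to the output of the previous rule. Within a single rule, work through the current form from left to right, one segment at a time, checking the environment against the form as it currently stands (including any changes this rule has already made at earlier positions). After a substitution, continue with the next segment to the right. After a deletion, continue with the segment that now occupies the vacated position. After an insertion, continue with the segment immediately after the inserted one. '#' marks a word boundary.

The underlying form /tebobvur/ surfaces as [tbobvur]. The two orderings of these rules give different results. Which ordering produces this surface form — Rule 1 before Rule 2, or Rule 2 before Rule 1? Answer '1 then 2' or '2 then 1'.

2 then 1

Order 1 then 2:
  1 Medial Vowel Deletion: [tebobvur] → [tbobvur]
  2 Progressive Voicing Assimilation: [tbobvur] → [tpobvur]
  result: [tpobvur]
Order 2 then 1:
  2 Progressive Voicing Assimilation: no change — [tebobvur]
  1 Medial Vowel Deletion: [tebobvur] → [tbobvur]
  result: [tbobvur]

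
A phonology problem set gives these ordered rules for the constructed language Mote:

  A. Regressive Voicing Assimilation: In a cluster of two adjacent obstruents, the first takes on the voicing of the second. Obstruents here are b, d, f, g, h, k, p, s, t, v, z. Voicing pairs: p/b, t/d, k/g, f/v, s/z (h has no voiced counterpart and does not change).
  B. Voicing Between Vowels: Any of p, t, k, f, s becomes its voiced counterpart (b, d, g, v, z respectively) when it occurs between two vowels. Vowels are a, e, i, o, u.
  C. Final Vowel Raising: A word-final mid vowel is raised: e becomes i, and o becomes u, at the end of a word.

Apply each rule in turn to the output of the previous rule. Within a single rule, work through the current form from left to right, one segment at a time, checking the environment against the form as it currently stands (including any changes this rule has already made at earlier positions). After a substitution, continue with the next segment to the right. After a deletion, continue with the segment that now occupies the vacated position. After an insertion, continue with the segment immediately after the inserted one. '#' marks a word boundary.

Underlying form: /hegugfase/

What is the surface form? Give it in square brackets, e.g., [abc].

A Regressive Voicing Assimilation: [hegugfase] → [hegukfase]
B Voicing Between Vowels: [hegukfase] → [hegukfaze]
C Final Vowel Raising: [hegukfaze] → [hegukfazi]

[hegukfazi]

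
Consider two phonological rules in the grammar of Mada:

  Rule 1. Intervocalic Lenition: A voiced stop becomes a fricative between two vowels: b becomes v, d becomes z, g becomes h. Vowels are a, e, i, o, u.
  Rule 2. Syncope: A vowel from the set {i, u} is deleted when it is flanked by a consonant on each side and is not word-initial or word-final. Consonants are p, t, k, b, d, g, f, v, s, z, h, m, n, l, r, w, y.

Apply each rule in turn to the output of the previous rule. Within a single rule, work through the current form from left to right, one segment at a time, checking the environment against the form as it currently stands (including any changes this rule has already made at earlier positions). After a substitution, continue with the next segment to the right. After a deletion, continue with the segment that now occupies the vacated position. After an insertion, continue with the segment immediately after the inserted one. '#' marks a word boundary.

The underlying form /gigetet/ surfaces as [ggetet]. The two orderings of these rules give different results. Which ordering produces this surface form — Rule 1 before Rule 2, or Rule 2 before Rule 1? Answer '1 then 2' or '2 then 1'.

Order 1 then 2:
  1 Intervocalic Lenition: [gigetet] → [gihetet]
  2 Syncope: [gihetet] → [ghetet]
  result: [ghetet]
Order 2 then 1:
  2 Syncope: [gigetet] → [ggetet]
  1 Intervocalic Lenition: no change — [ggetet]
  result: [ggetet]

2 then 1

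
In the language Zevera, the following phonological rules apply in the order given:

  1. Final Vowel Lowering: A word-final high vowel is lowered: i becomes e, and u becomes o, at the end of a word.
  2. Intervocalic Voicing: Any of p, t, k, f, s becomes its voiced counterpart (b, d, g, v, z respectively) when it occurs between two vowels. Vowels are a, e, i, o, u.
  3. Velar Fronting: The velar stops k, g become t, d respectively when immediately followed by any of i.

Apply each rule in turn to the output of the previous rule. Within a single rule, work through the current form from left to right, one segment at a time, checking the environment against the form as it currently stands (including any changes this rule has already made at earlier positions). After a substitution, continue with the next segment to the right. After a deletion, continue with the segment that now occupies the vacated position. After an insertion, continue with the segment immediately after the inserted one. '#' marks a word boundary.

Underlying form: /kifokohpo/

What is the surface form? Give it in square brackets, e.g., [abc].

1 Final Vowel Lowering: no change — [kifokohpo]
2 Intervocalic Voicing: [kifokohpo] → [kivogohpo]
3 Velar Fronting: [kivogohpo] → [tivogohpo]

[tivogohpo]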